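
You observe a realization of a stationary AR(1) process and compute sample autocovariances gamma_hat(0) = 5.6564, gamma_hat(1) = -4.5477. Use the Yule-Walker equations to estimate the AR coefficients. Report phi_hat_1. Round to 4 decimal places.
\hat\phi_{1} = -0.8040

The Yule-Walker equations for an AR(p) process read, in matrix form,
  Gamma_p phi = r_p,   with   (Gamma_p)_{ij} = gamma(|i - j|),
                       (r_p)_i = gamma(i),   i,j = 1..p.
Substitute the sample gammas (Toeplitz matrix and right-hand side of size 1):
  Gamma_p = [[5.6564]]
  r_p     = [-4.5477]
With p = 1 this is the single equation gamma(0) phi_1 = gamma(1):
  phi_hat_1 = gamma(1) / gamma(0) = -4.5477 / 5.6564 = -0.8040.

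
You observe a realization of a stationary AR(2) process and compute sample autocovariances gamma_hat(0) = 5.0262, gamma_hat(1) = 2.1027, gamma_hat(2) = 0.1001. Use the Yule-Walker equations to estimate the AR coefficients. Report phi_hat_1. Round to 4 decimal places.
\hat\phi_{1} = 0.4970

The Yule-Walker equations for an AR(p) process read, in matrix form,
  Gamma_p phi = r_p,   with   (Gamma_p)_{ij} = gamma(|i - j|),
                       (r_p)_i = gamma(i),   i,j = 1..p.
Substitute the sample gammas (Toeplitz matrix and right-hand side of size 2):
  Gamma_p = [[5.0262, 2.1027], [2.1027, 5.0262]]
  r_p     = [2.1027, 0.1001]
Written out:
  5.0262 phi_1 + 2.1027 phi_2 = 2.1027
  2.1027 phi_1 + 5.0262 phi_2 = 0.1001
Solve by Cramer's rule:
  det = gamma(0)^2 - gamma(1)^2 = (5.0262)^2 - (2.1027)^2 = 25.26268644 - 4.42134729 = 20.84133915
  phi_hat_1 = [gamma(1) gamma(0) - gamma(1) gamma(2)] / det = [(2.1027)(5.0262) - (2.1027)(0.1001)] / 20.84133915 = 10.35811047 / 20.84133915 = 0.497
  phi_hat_2 = [gamma(0) gamma(2) - gamma(1)^2] / det = [(5.0262)(0.1001) - (2.1027)^2] / 20.84133915 = -3.91822467 / 20.84133915 = -0.188
So phi_hat = [0.4970, -0.1880].
Therefore phi_hat_1 = 0.4970.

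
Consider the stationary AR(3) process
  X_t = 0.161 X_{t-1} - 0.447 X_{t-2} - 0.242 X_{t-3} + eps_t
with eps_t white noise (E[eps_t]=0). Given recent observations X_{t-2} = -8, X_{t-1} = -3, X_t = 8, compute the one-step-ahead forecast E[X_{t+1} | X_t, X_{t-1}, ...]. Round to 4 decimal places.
E[X_{t+1} \mid \mathcal F_t] = 4.5650

For an AR(p) model X_t = c + sum_i phi_i X_{t-i} + eps_t, the
one-step-ahead conditional mean is
  E[X_{t+1} | X_t, ...] = c + sum_i phi_i X_{t+1-i}.
Substitute known values:
  E[X_{t+1} | ...] = (0.161) * (8) + (-0.447) * (-3) + (-0.242) * (-8)
                   = 4.5650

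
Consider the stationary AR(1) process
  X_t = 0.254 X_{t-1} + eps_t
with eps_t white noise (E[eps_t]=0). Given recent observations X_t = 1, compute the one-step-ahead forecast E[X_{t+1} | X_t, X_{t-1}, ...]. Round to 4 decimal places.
E[X_{t+1} \mid \mathcal F_t] = 0.2540

For an AR(p) model X_t = c + sum_i phi_i X_{t-i} + eps_t, the
one-step-ahead conditional mean is
  E[X_{t+1} | X_t, ...] = c + sum_i phi_i X_{t+1-i}.
Substitute known values:
  E[X_{t+1} | ...] = (0.254) * (1)
                   = 0.2540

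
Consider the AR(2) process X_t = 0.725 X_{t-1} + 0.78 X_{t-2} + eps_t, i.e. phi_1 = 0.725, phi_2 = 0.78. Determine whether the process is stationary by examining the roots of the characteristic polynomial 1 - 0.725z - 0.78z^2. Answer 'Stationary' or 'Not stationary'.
\text{Not stationary}

The AR(p) characteristic polynomial is P(z) = 1 - 0.725z - 0.78z^2.
Stationarity requires all roots to lie outside the unit circle, i.e. |z| > 1 for every root.
Set 1 + (-0.725) z + (-0.78) z^2 = 0, i.e. a z^2 + b z + c = 0 with a = -0.78, b = -0.725, c = 1.
Discriminant D = b^2 - 4ac = (-0.725)^2 - 4*(-0.78)*1 = 0.525625 - (-3.12) = 3.645625.
D >= 0, so the roots are real: z = (-b +/- sqrt(D)) / (2a) = (0.725 +/- 1.909352) / (-1.56).
  z_1 = (0.725 + 1.909352) / (-1.56) = -1.6887,   |z_1| = 1.6887.
  z_2 = (0.725 - 1.909352) / (-1.56) = 0.7592,   |z_2| = 0.7592.
Moduli of all roots: 1.6887, 0.7592.
All moduli strictly greater than 1? No.
Verdict: Not stationary.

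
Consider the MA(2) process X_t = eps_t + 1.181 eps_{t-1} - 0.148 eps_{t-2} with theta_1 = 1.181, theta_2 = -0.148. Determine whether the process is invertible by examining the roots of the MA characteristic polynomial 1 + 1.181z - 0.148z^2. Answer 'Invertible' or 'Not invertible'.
\text{Not invertible}

The MA(q) characteristic polynomial is P(z) = 1 + 1.181z - 0.148z^2.
Invertibility requires all roots to lie outside the unit circle, i.e. |z| > 1 for every root.
Set 1 + (1.181) z + (-0.148) z^2 = 0, i.e. a z^2 + b z + c = 0 with a = -0.148, b = 1.181, c = 1.
Discriminant D = b^2 - 4ac = (1.181)^2 - 4*(-0.148)*1 = 1.394761 - (-0.592) = 1.986761.
D >= 0, so the roots are real: z = (-b +/- sqrt(D)) / (2a) = (-1.181 +/- 1.409525) / (-0.296).
  z_1 = (-1.181 + 1.409525) / (-0.296) = -0.772,   |z_1| = 0.772.
  z_2 = (-1.181 - 1.409525) / (-0.296) = 8.7518,   |z_2| = 8.7518.
Moduli of all roots: 0.7720, 8.7518.
All moduli strictly greater than 1? No.
Verdict: Not invertible.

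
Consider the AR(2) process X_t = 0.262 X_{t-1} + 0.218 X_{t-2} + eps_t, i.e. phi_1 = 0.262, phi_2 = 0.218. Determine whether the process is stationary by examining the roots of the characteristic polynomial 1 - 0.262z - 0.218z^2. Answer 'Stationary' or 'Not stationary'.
\text{Stationary}

The AR(p) characteristic polynomial is P(z) = 1 - 0.262z - 0.218z^2.
Stationarity requires all roots to lie outside the unit circle, i.e. |z| > 1 for every root.
Set 1 + (-0.262) z + (-0.218) z^2 = 0, i.e. a z^2 + b z + c = 0 with a = -0.218, b = -0.262, c = 1.
Discriminant D = b^2 - 4ac = (-0.262)^2 - 4*(-0.218)*1 = 0.068644 - (-0.872) = 0.940644.
D >= 0, so the roots are real: z = (-b +/- sqrt(D)) / (2a) = (0.262 +/- 0.969868) / (-0.436).
  z_1 = (0.262 + 0.969868) / (-0.436) = -2.8254,   |z_1| = 2.8254.
  z_2 = (0.262 - 0.969868) / (-0.436) = 1.6236,   |z_2| = 1.6236.
Moduli of all roots: 2.8254, 1.6236.
All moduli strictly greater than 1? Yes.
Verdict: Stationary.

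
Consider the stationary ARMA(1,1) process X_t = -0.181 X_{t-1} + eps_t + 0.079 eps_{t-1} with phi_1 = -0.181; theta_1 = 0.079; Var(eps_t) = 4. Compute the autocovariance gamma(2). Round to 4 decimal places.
\gamma(2) = 0.0753

Multiply the model equation by X_{t-k} and take expectations. With theta_0 = psi_0 = 1 and psi_j the MA(infinity) weights, this gives
  gamma(k) - sum_i phi_i gamma(k-i) = c_k,
  c_k = sigma^2 * sum_{j=k..q} theta_j psi_{j-k}   (c_k = 0 for k > q),
using gamma(-m) = gamma(m).
psi-weights needed (psi_j = theta_j + sum_i phi_i psi_{j-i}):
  psi_1 = theta_1 + phi_1 = 0.079 + (-0.181) = -0.102
Right-hand sides:
  c_0 = sigma^2 (1 + theta_1 psi_1) = 4 * (1 + (0.079)(-0.102)) = 4 * 0.991942 = 3.967768
  c_1 = sigma^2 theta_1 = 4 * (0.079) = 0.316
  c_2 = 0
Equations for k = 0 and k = 1 (AR order 1):
  gamma(0) = phi_1 gamma(1) + c_0
  gamma(1) = phi_1 gamma(0) + c_1
Substituting the second into the first: gamma(0) (1 - phi_1^2) = c_0 + phi_1 c_1, so
  gamma(0) = (c_0 + phi_1 c_1) / (1 - phi_1^2) = (3.967768 + (-0.181)(0.316)) / (1 - (-0.181)^2) = 3.910572 / 0.967239 = 4.043026.
  gamma(1) = phi_1 gamma(0) + c_1 = (-0.181)(4.043026) + (0.316) = -0.415788.
For k = 2 (> q): gamma(2) = phi_1 gamma(1) = (-0.181)(-0.415788) = 0.075258.
Therefore gamma(2) = 0.0753 (to 4 decimal places).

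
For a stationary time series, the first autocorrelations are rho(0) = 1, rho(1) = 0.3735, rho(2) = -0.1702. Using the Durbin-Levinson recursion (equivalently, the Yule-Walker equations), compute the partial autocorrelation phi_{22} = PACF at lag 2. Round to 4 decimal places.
\phi_{22} = -0.3599

The PACF at lag k is phi_{kk}, the last component of the solution
to the Yule-Walker system G_k phi = r_k where
  (G_k)_{ij} = rho(|i - j|), (r_k)_i = rho(i), i,j = 1..k.
Equivalently, Durbin-Levinson gives phi_{kk} iteratively:
  phi_{11} = rho(1)
  phi_{kk} = [rho(k) - sum_{j=1..k-1} phi_{k-1,j} rho(k-j)]
            / [1 - sum_{j=1..k-1} phi_{k-1,j} rho(j)],
  phi_{k,j} = phi_{k-1,j} - phi_{kk} phi_{k-1,k-j},  j = 1..k-1.
Step k = 1:
  phi_11 = rho(1) = 0.3735.
Step k = 2:
  phi_22 = [rho(2) - phi_11 rho(1)] / [1 - phi_11 rho(1)] = [-0.1702 - (0.3735)(0.3735)] / [1 - (0.3735)(0.3735)]
         = -0.30970225 / 0.86049775 = -0.3599.
Therefore phi_{22} = -0.3599.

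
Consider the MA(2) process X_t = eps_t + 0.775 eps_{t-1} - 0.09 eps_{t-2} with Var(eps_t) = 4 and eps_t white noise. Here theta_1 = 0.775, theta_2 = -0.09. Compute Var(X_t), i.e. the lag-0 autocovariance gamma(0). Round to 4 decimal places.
\gamma(0) = 6.4349

For an MA(q) process X_t = eps_t + sum_i theta_i eps_{t-i} with
Var(eps_t) = sigma^2, the variance is
  gamma(0) = sigma^2 * (1 + sum_i theta_i^2).
  sum_i theta_i^2 = (0.775)^2 + (-0.09)^2 = 0.600625 + 0.0081 = 0.608725.
  gamma(0) = 4 * (1 + 0.608725) = 4 * 1.608725 = 6.4349.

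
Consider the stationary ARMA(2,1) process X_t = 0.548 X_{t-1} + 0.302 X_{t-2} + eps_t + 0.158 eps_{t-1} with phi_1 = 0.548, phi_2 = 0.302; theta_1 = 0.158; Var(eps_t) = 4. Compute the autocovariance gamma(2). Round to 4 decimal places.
\gamma(2) = 11.1915

Multiply the model equation by X_{t-k} and take expectations. With theta_0 = psi_0 = 1 and psi_j the MA(infinity) weights, this gives
  gamma(k) - sum_i phi_i gamma(k-i) = c_k,
  c_k = sigma^2 * sum_{j=k..q} theta_j psi_{j-k}   (c_k = 0 for k > q),
using gamma(-m) = gamma(m).
psi-weights needed (psi_j = theta_j + sum_i phi_i psi_{j-i}):
  psi_1 = theta_1 + phi_1 = 0.158 + (0.548) = 0.706
Right-hand sides:
  c_0 = sigma^2 (1 + theta_1 psi_1) = 4 * (1 + (0.158)(0.706)) = 4 * 1.111548 = 4.446192
  c_1 = sigma^2 theta_1 = 4 * (0.158) = 0.632
  c_2 = 0
Equations for k = 0, 1, 2 (AR order 2, c_2 = 0):
  (E0) gamma(0) = phi_1 gamma(1) + phi_2 gamma(2) + c_0
  (E1) gamma(1) = phi_1 gamma(0) + phi_2 gamma(1) + c_1
  (E2) gamma(2) = phi_1 gamma(1) + phi_2 gamma(0)
From (E1): gamma(1) = A gamma(0) + B with
  A = phi_1 / (1 - phi_2) = 0.548 / 0.698 = 0.7851,   B = c_1 / (1 - phi_2) = 0.632 / 0.698 = 0.905444.
Insert (E2) into (E0): gamma(0) (1 - phi_2^2) = phi_1 (1 + phi_2) gamma(1) + c_0.
  phi_1 (1 + phi_2) = (0.548)(1.302) = 0.713496,   1 - phi_2^2 = 0.908796.
Replace gamma(1) by A gamma(0) + B and collect gamma(0):
  gamma(0) [0.908796 - (0.713496)(0.7851)] = (0.713496)(0.905444) + 4.446192
  gamma(0) * 0.34863 = 5.092223
  gamma(0) = 5.092223 / 0.34863 = 14.606378.
  gamma(1) = A gamma(0) + B = (0.7851)(14.606378) + (0.905444) = 12.372916.
  gamma(2) = phi_1 gamma(1) + phi_2 gamma(0) = (0.548)(12.372916) + (0.302)(14.606378) = 11.191484.
Therefore gamma(2) = 11.1915 (to 4 decimal places).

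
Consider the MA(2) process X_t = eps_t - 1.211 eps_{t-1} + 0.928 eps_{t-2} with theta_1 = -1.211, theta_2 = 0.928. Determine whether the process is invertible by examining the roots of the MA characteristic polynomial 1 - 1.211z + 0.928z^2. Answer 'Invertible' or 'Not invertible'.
\text{Invertible}

The MA(q) characteristic polynomial is P(z) = 1 - 1.211z + 0.928z^2.
Invertibility requires all roots to lie outside the unit circle, i.e. |z| > 1 for every root.
Set 1 + (-1.211) z + (0.928) z^2 = 0, i.e. a z^2 + b z + c = 0 with a = 0.928, b = -1.211, c = 1.
Discriminant D = b^2 - 4ac = (-1.211)^2 - 4*(0.928)*1 = 1.466521 - (3.712) = -2.245479.
D < 0, so the roots are the complex-conjugate pair z = (-b +/- i sqrt(-D)) / (2a) = 0.6525 +/- 0.8074i.
For a conjugate pair |z|^2 = z * conj(z) = (product of roots) = c/a = 1/(0.928) = 1.077586, so |z| = sqrt(1.077586) = 1.0381 for both roots.
Moduli of all roots: 1.0381, 1.0381.
All moduli strictly greater than 1? Yes.
Verdict: Invertible.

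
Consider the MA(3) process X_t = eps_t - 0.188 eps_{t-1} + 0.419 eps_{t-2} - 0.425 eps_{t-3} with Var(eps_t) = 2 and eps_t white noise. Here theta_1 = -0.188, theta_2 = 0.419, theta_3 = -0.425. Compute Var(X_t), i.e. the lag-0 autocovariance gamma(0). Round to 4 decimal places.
\gamma(0) = 2.7831

For an MA(q) process X_t = eps_t + sum_i theta_i eps_{t-i} with
Var(eps_t) = sigma^2, the variance is
  gamma(0) = sigma^2 * (1 + sum_i theta_i^2).
  sum_i theta_i^2 = (-0.188)^2 + (0.419)^2 + (-0.425)^2 = 0.035344 + 0.175561 + 0.180625 = 0.39153.
  gamma(0) = 2 * (1 + 0.39153) = 2 * 1.39153 = 2.78306, which rounds to 2.7831.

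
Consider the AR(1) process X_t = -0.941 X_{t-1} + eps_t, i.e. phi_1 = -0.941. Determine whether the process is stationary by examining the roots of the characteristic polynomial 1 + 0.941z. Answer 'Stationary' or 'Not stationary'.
\text{Stationary}

The AR(p) characteristic polynomial is P(z) = 1 + 0.941z.
Stationarity requires all roots to lie outside the unit circle, i.e. |z| > 1 for every root.
This is linear in z: 1 + (0.941) z = 0  =>  z = -1/(0.941) = -1.062699,  |z| = 1.062699.
Moduli of all roots: 1.0627.
All moduli strictly greater than 1? Yes.
Verdict: Stationary.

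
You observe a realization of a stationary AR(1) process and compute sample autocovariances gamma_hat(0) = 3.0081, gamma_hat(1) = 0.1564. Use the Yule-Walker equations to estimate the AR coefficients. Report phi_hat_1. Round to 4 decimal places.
\hat\phi_{1} = 0.0520

The Yule-Walker equations for an AR(p) process read, in matrix form,
  Gamma_p phi = r_p,   with   (Gamma_p)_{ij} = gamma(|i - j|),
                       (r_p)_i = gamma(i),   i,j = 1..p.
Substitute the sample gammas (Toeplitz matrix and right-hand side of size 1):
  Gamma_p = [[3.0081]]
  r_p     = [0.1564]
With p = 1 this is the single equation gamma(0) phi_1 = gamma(1):
  phi_hat_1 = gamma(1) / gamma(0) = 0.1564 / 3.0081 = 0.0520.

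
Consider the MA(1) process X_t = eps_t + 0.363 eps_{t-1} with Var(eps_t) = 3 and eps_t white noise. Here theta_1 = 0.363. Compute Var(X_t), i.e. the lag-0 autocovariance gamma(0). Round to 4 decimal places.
\gamma(0) = 3.3953

For an MA(q) process X_t = eps_t + sum_i theta_i eps_{t-i} with
Var(eps_t) = sigma^2, the variance is
  gamma(0) = sigma^2 * (1 + sum_i theta_i^2).
  sum_i theta_i^2 = (0.363)^2 = 0.131769.
  gamma(0) = 3 * (1 + 0.131769) = 3 * 1.131769 = 3.395307, which rounds to 3.3953.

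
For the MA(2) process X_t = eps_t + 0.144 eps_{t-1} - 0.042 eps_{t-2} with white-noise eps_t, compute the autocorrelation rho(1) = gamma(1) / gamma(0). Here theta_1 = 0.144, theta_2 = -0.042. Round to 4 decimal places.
\rho(1) = 0.1349

For an MA(q) process with theta_0 = 1, the autocovariance is
  gamma(k) = sigma^2 * sum_{i=0..q-k} theta_i * theta_{i+k},
and rho(k) = gamma(k) / gamma(0). Sigma^2 cancels.
  numerator   = (1)*(0.144) + (0.144)*(-0.042) = 0.137952.
  denominator = (1)^2 + (0.144)^2 + (-0.042)^2 = 1.0225.
  rho(1) = 0.137952 / 1.0225 = 0.1349.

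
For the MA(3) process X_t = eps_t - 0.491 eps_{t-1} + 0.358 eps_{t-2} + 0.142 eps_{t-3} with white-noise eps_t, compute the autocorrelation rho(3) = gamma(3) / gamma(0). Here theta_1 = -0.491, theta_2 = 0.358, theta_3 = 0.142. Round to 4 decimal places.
\rho(3) = 0.1022

For an MA(q) process with theta_0 = 1, the autocovariance is
  gamma(k) = sigma^2 * sum_{i=0..q-k} theta_i * theta_{i+k},
and rho(k) = gamma(k) / gamma(0). Sigma^2 cancels.
  numerator   = (1)*(0.142) = 0.142.
  denominator = (1)^2 + (-0.491)^2 + (0.358)^2 + (0.142)^2 = 1.389409.
  rho(3) = 0.142 / 1.389409 = 0.1022.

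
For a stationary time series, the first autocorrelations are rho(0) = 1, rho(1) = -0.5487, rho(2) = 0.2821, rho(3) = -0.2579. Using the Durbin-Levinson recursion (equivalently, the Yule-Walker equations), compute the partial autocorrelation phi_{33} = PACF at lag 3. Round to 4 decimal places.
\phi_{33} = -0.1629

The PACF at lag k is phi_{kk}, the last component of the solution
to the Yule-Walker system G_k phi = r_k where
  (G_k)_{ij} = rho(|i - j|), (r_k)_i = rho(i), i,j = 1..k.
Equivalently, Durbin-Levinson gives phi_{kk} iteratively:
  phi_{11} = rho(1)
  phi_{kk} = [rho(k) - sum_{j=1..k-1} phi_{k-1,j} rho(k-j)]
            / [1 - sum_{j=1..k-1} phi_{k-1,j} rho(j)],
  phi_{k,j} = phi_{k-1,j} - phi_{kk} phi_{k-1,k-j},  j = 1..k-1.
Step k = 1:
  phi_11 = rho(1) = -0.5487.
Step k = 2:
  phi_22 = [rho(2) - phi_11 rho(1)] / [1 - phi_11 rho(1)] = [0.2821 - (-0.5487)(-0.5487)] / [1 - (-0.5487)(-0.5487)]
         = -0.01897169 / 0.69892831 = -0.027144.
  Update: phi_21 = phi_11 - phi_22 phi_11 = -0.5487 - (-0.027144)(-0.5487) = -0.563594.
Step k = 3:
  phi_33 = [rho(3) - phi_21 rho(2) - phi_22 rho(1)] / [1 - phi_21 rho(1) - phi_22 rho(2)]
    numerator   = -0.2579 - (-0.563594)(0.2821) - (-0.027144)(-0.5487) = -0.11380406
    denominator = 1 - (-0.563594)(-0.5487) - (-0.027144)(0.2821) = 0.69841334
  phi_33 = -0.11380406 / 0.69841334 = -0.1629.
Therefore phi_{33} = -0.1629.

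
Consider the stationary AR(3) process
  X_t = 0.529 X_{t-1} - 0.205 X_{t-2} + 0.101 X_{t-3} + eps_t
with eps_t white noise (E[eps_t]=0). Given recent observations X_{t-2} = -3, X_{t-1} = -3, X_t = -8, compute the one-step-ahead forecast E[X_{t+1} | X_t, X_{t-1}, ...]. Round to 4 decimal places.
E[X_{t+1} \mid \mathcal F_t] = -3.9200

For an AR(p) model X_t = c + sum_i phi_i X_{t-i} + eps_t, the
one-step-ahead conditional mean is
  E[X_{t+1} | X_t, ...] = c + sum_i phi_i X_{t+1-i}.
Substitute known values:
  E[X_{t+1} | ...] = (0.529) * (-8) + (-0.205) * (-3) + (0.101) * (-3)
                   = -3.9200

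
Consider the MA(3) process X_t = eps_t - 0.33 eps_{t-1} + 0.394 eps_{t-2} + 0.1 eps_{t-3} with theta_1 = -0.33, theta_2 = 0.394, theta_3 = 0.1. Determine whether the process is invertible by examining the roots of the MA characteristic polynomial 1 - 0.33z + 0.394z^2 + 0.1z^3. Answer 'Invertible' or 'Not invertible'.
\text{Invertible}

The MA(q) characteristic polynomial is P(z) = 1 - 0.33z + 0.394z^2 + 0.1z^3.
Invertibility requires all roots to lie outside the unit circle, i.e. |z| > 1 for every root.
Degree 3: look for a simple real root z0 first, then factor out (1 - z/z0) and solve the remaining quadratic.
Testing z0 = -5: P(-5) = 1 + (-0.33)(-5) + (0.394)(-5)^2 + (0.1)(-5)^3
  = 1 + (1.65) + (9.85) + (-12.5) = 0.  So z_0 = -5 is a root, |z_0| = 5.
Divide out the factor (1 + 0.2 z) = (1 - z/z0) (since 1/z0 = -0.2):
  P(z) = (1 + 0.2 z)(1 + (-0.53) z + (0.5) z^2)
  [check: z-coef -0.53 - (-0.2) = -0.33; z^2-coef 0.5 - (-0.2)(-0.53) = 0.394; z^3-coef -(-0.2)(0.5) = 0.1.]
Remaining roots from the quadratic factor 1 + (-0.53) z + (0.5) z^2:
  Set 1 + (-0.53) z + (0.5) z^2 = 0, i.e. a z^2 + b z + c = 0 with a = 0.5, b = -0.53, c = 1.
  Discriminant D = b^2 - 4ac = (-0.53)^2 - 4*(0.5)*1 = 0.2809 - (2) = -1.7191.
  D < 0, so the roots are the complex-conjugate pair z = (-b +/- i sqrt(-D)) / (2a) = 0.53 +/- 1.3111i.
  For a conjugate pair |z|^2 = z * conj(z) = (product of roots) = c/a = 1/(0.5) = 2, so |z| = sqrt(2) = 1.4142 for both roots.
Moduli of all roots: 5.0000, 1.4142, 1.4142.
All moduli strictly greater than 1? Yes.
Verdict: Invertible.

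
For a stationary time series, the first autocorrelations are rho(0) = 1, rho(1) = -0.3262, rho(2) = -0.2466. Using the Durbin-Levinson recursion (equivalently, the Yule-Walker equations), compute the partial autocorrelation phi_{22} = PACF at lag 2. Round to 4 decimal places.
\phi_{22} = -0.3950

The PACF at lag k is phi_{kk}, the last component of the solution
to the Yule-Walker system G_k phi = r_k where
  (G_k)_{ij} = rho(|i - j|), (r_k)_i = rho(i), i,j = 1..k.
Equivalently, Durbin-Levinson gives phi_{kk} iteratively:
  phi_{11} = rho(1)
  phi_{kk} = [rho(k) - sum_{j=1..k-1} phi_{k-1,j} rho(k-j)]
            / [1 - sum_{j=1..k-1} phi_{k-1,j} rho(j)],
  phi_{k,j} = phi_{k-1,j} - phi_{kk} phi_{k-1,k-j},  j = 1..k-1.
Step k = 1:
  phi_11 = rho(1) = -0.3262.
Step k = 2:
  phi_22 = [rho(2) - phi_11 rho(1)] / [1 - phi_11 rho(1)] = [-0.2466 - (-0.3262)(-0.3262)] / [1 - (-0.3262)(-0.3262)]
         = -0.35300644 / 0.89359356 = -0.395.
Therefore phi_{22} = -0.3950.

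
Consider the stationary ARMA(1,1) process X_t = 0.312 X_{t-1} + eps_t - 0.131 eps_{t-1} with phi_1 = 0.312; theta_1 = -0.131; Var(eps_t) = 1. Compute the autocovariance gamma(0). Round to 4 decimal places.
\gamma(0) = 1.0363

Multiply the model equation by X_{t-k} and take expectations. With theta_0 = psi_0 = 1 and psi_j the MA(infinity) weights, this gives
  gamma(k) - sum_i phi_i gamma(k-i) = c_k,
  c_k = sigma^2 * sum_{j=k..q} theta_j psi_{j-k}   (c_k = 0 for k > q),
using gamma(-m) = gamma(m).
psi-weights needed (psi_j = theta_j + sum_i phi_i psi_{j-i}):
  psi_1 = theta_1 + phi_1 = -0.131 + (0.312) = 0.181
Right-hand sides:
  c_0 = sigma^2 (1 + theta_1 psi_1) = 1 * (1 + (-0.131)(0.181)) = 1 * 0.976289 = 0.976289
  c_1 = sigma^2 theta_1 = 1 * (-0.131) = -0.131
  c_2 = 0
Equations for k = 0 and k = 1 (AR order 1):
  gamma(0) = phi_1 gamma(1) + c_0
  gamma(1) = phi_1 gamma(0) + c_1
Substituting the second into the first: gamma(0) (1 - phi_1^2) = c_0 + phi_1 c_1, so
  gamma(0) = (c_0 + phi_1 c_1) / (1 - phi_1^2) = (0.976289 + (0.312)(-0.131)) / (1 - (0.312)^2) = 0.935417 / 0.902656 = 1.036294.
Therefore gamma(0) = 1.0363 (to 4 decimal places).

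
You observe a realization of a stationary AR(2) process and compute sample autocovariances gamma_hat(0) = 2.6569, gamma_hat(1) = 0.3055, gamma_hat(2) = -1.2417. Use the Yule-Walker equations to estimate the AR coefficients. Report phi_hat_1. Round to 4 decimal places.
\hat\phi_{1} = 0.1710

The Yule-Walker equations for an AR(p) process read, in matrix form,
  Gamma_p phi = r_p,   with   (Gamma_p)_{ij} = gamma(|i - j|),
                       (r_p)_i = gamma(i),   i,j = 1..p.
Substitute the sample gammas (Toeplitz matrix and right-hand side of size 2):
  Gamma_p = [[2.6569, 0.3055], [0.3055, 2.6569]]
  r_p     = [0.3055, -1.2417]
Written out:
  2.6569 phi_1 + 0.3055 phi_2 = 0.3055
  0.3055 phi_1 + 2.6569 phi_2 = -1.2417
Solve by Cramer's rule:
  det = gamma(0)^2 - gamma(1)^2 = (2.6569)^2 - (0.3055)^2 = 7.05911761 - 0.09333025 = 6.96578736
  phi_hat_1 = [gamma(1) gamma(0) - gamma(1) gamma(2)] / det = [(0.3055)(2.6569) - (0.3055)(-1.2417)] / 6.96578736 = 1.1910223 / 6.96578736 = 0.171
  phi_hat_2 = [gamma(0) gamma(2) - gamma(1)^2] / det = [(2.6569)(-1.2417) - (0.3055)^2] / 6.96578736 = -3.39240298 / 6.96578736 = -0.487
So phi_hat = [0.1710, -0.4870].
Therefore phi_hat_1 = 0.1710.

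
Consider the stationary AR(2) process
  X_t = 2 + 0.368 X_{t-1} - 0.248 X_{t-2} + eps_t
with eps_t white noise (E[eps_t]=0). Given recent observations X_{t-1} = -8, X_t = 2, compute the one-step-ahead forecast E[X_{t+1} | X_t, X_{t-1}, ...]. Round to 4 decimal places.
E[X_{t+1} \mid \mathcal F_t] = 4.7200

For an AR(p) model X_t = c + sum_i phi_i X_{t-i} + eps_t, the
one-step-ahead conditional mean is
  E[X_{t+1} | X_t, ...] = c + sum_i phi_i X_{t+1-i}.
Substitute known values:
  E[X_{t+1} | ...] = 2 + (0.368) * (2) + (-0.248) * (-8)
                   = 4.7200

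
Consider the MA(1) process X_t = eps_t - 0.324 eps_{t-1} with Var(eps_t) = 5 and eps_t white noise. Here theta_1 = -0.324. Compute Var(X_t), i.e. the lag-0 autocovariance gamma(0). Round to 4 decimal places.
\gamma(0) = 5.5249

For an MA(q) process X_t = eps_t + sum_i theta_i eps_{t-i} with
Var(eps_t) = sigma^2, the variance is
  gamma(0) = sigma^2 * (1 + sum_i theta_i^2).
  sum_i theta_i^2 = (-0.324)^2 = 0.104976.
  gamma(0) = 5 * (1 + 0.104976) = 5 * 1.104976 = 5.52488, which rounds to 5.5249.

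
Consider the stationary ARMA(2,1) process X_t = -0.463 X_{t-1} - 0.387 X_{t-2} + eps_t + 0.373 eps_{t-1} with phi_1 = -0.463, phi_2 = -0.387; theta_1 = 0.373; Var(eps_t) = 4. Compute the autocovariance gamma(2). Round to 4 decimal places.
\gamma(2) = -1.5935

Multiply the model equation by X_{t-k} and take expectations. With theta_0 = psi_0 = 1 and psi_j the MA(infinity) weights, this gives
  gamma(k) - sum_i phi_i gamma(k-i) = c_k,
  c_k = sigma^2 * sum_{j=k..q} theta_j psi_{j-k}   (c_k = 0 for k > q),
using gamma(-m) = gamma(m).
psi-weights needed (psi_j = theta_j + sum_i phi_i psi_{j-i}):
  psi_1 = theta_1 + phi_1 = 0.373 + (-0.463) = -0.09
Right-hand sides:
  c_0 = sigma^2 (1 + theta_1 psi_1) = 4 * (1 + (0.373)(-0.09)) = 4 * 0.96643 = 3.86572
  c_1 = sigma^2 theta_1 = 4 * (0.373) = 1.492
  c_2 = 0
Equations for k = 0, 1, 2 (AR order 2, c_2 = 0):
  (E0) gamma(0) = phi_1 gamma(1) + phi_2 gamma(2) + c_0
  (E1) gamma(1) = phi_1 gamma(0) + phi_2 gamma(1) + c_1
  (E2) gamma(2) = phi_1 gamma(1) + phi_2 gamma(0)
From (E1): gamma(1) = A gamma(0) + B with
  A = phi_1 / (1 - phi_2) = -0.463 / 1.387 = -0.333814,   B = c_1 / (1 - phi_2) = 1.492 / 1.387 = 1.075703.
Insert (E2) into (E0): gamma(0) (1 - phi_2^2) = phi_1 (1 + phi_2) gamma(1) + c_0.
  phi_1 (1 + phi_2) = (-0.463)(0.613) = -0.283819,   1 - phi_2^2 = 0.850231.
Replace gamma(1) by A gamma(0) + B and collect gamma(0):
  gamma(0) [0.850231 - (-0.283819)(-0.333814)] = (-0.283819)(1.075703) + 3.86572
  gamma(0) * 0.755488 = 3.560415
  gamma(0) = 3.560415 / 0.755488 = 4.712734.
  gamma(1) = A gamma(0) + B = (-0.333814)(4.712734) + (1.075703) = -0.497474.
  gamma(2) = phi_1 gamma(1) + phi_2 gamma(0) = (-0.463)(-0.497474) + (-0.387)(4.712734) = -1.593498.
Therefore gamma(2) = -1.5935 (to 4 decimal places).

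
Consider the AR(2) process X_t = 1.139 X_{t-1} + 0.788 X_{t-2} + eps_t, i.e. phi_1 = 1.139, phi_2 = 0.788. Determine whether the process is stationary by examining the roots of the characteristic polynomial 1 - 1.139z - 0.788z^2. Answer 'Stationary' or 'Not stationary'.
\text{Not stationary}

The AR(p) characteristic polynomial is P(z) = 1 - 1.139z - 0.788z^2.
Stationarity requires all roots to lie outside the unit circle, i.e. |z| > 1 for every root.
Set 1 + (-1.139) z + (-0.788) z^2 = 0, i.e. a z^2 + b z + c = 0 with a = -0.788, b = -1.139, c = 1.
Discriminant D = b^2 - 4ac = (-1.139)^2 - 4*(-0.788)*1 = 1.297321 - (-3.152) = 4.449321.
D >= 0, so the roots are real: z = (-b +/- sqrt(D)) / (2a) = (1.139 +/- 2.109341) / (-1.576).
  z_1 = (1.139 + 2.109341) / (-1.576) = -2.0611,   |z_1| = 2.0611.
  z_2 = (1.139 - 2.109341) / (-1.576) = 0.6157,   |z_2| = 0.6157.
Moduli of all roots: 2.0611, 0.6157.
All moduli strictly greater than 1? No.
Verdict: Not stationary.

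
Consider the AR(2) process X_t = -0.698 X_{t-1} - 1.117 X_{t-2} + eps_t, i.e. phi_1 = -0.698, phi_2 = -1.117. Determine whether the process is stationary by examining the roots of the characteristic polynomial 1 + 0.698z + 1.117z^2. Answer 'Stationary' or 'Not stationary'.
\text{Not stationary}

The AR(p) characteristic polynomial is P(z) = 1 + 0.698z + 1.117z^2.
Stationarity requires all roots to lie outside the unit circle, i.e. |z| > 1 for every root.
Set 1 + (0.698) z + (1.117) z^2 = 0, i.e. a z^2 + b z + c = 0 with a = 1.117, b = 0.698, c = 1.
Discriminant D = b^2 - 4ac = (0.698)^2 - 4*(1.117)*1 = 0.487204 - (4.468) = -3.980796.
D < 0, so the roots are the complex-conjugate pair z = (-b +/- i sqrt(-D)) / (2a) = -0.3124 +/- 0.8931i.
For a conjugate pair |z|^2 = z * conj(z) = (product of roots) = c/a = 1/(1.117) = 0.895255, so |z| = sqrt(0.895255) = 0.9462 for both roots.
Moduli of all roots: 0.9462, 0.9462.
All moduli strictly greater than 1? No.
Verdict: Not stationary.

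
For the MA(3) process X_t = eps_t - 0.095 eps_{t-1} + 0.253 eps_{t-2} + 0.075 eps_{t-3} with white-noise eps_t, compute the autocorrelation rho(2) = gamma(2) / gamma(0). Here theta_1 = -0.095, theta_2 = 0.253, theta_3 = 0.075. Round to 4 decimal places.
\rho(2) = 0.2279

For an MA(q) process with theta_0 = 1, the autocovariance is
  gamma(k) = sigma^2 * sum_{i=0..q-k} theta_i * theta_{i+k},
and rho(k) = gamma(k) / gamma(0). Sigma^2 cancels.
  numerator   = (1)*(0.253) + (-0.095)*(0.075) = 0.245875.
  denominator = (1)^2 + (-0.095)^2 + (0.253)^2 + (0.075)^2 = 1.078659.
  rho(2) = 0.245875 / 1.078659 = 0.2279.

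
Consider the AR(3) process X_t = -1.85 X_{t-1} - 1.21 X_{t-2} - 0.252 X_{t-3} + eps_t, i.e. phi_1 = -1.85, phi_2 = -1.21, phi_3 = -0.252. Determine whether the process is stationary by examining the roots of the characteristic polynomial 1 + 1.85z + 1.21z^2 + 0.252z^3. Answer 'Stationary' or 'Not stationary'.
\text{Stationary}

The AR(p) characteristic polynomial is P(z) = 1 + 1.85z + 1.21z^2 + 0.252z^3.
Stationarity requires all roots to lie outside the unit circle, i.e. |z| > 1 for every root.
Degree 3: look for a simple real root z0 first, then factor out (1 - z/z0) and solve the remaining quadratic.
Testing z0 = -2.5: P(-2.5) = 1 + (1.85)(-2.5) + (1.21)(-2.5)^2 + (0.252)(-2.5)^3
  = 1 + (-4.625) + (7.5625) + (-3.9375) = 0.  So z_0 = -2.5 is a root, |z_0| = 2.5.
Divide out the factor (1 + 0.4 z) = (1 - z/z0) (since 1/z0 = -0.4):
  P(z) = (1 + 0.4 z)(1 + (1.45) z + (0.63) z^2)
  [check: z-coef 1.45 - (-0.4) = 1.85; z^2-coef 0.63 - (-0.4)(1.45) = 1.21; z^3-coef -(-0.4)(0.63) = 0.252.]
Remaining roots from the quadratic factor 1 + (1.45) z + (0.63) z^2:
  Set 1 + (1.45) z + (0.63) z^2 = 0, i.e. a z^2 + b z + c = 0 with a = 0.63, b = 1.45, c = 1.
  Discriminant D = b^2 - 4ac = (1.45)^2 - 4*(0.63)*1 = 2.1025 - (2.52) = -0.4175.
  D < 0, so the roots are the complex-conjugate pair z = (-b +/- i sqrt(-D)) / (2a) = -1.1508 +/- 0.5128i.
  For a conjugate pair |z|^2 = z * conj(z) = (product of roots) = c/a = 1/(0.63) = 1.587302, so |z| = sqrt(1.587302) = 1.2599 for both roots.
Moduli of all roots: 2.5000, 1.2599, 1.2599.
All moduli strictly greater than 1? Yes.
Verdict: Stationary.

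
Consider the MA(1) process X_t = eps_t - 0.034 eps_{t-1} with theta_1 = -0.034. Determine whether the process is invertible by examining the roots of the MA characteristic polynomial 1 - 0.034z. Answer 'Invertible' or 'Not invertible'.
\text{Invertible}

The MA(q) characteristic polynomial is P(z) = 1 - 0.034z.
Invertibility requires all roots to lie outside the unit circle, i.e. |z| > 1 for every root.
This is linear in z: 1 + (-0.034) z = 0  =>  z = -1/(-0.034) = 29.411765,  |z| = 29.411765.
Moduli of all roots: 29.4118.
All moduli strictly greater than 1? Yes.
Verdict: Invertible.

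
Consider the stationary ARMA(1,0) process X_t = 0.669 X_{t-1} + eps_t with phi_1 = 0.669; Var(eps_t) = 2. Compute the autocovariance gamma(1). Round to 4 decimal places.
\gamma(1) = 2.4220

Multiply the model equation by X_{t-k} and take expectations. With theta_0 = psi_0 = 1 and psi_j the MA(infinity) weights, this gives
  gamma(k) - sum_i phi_i gamma(k-i) = c_k,
  c_k = sigma^2 * sum_{j=k..q} theta_j psi_{j-k}   (c_k = 0 for k > q),
using gamma(-m) = gamma(m).
Pure AR (q = 0): c_0 = sigma^2 = 2, c_k = 0 for k >= 1.
Equations for k = 0 and k = 1 (AR order 1):
  gamma(0) = phi_1 gamma(1) + c_0
  gamma(1) = phi_1 gamma(0) + c_1
Substituting the second into the first: gamma(0) (1 - phi_1^2) = c_0 + phi_1 c_1, so
  gamma(0) = c_0 / (1 - phi_1^2) = 2 / (1 - (0.669)^2) = 2 / 0.552439 = 3.620309.
  gamma(1) = phi_1 gamma(0) = (0.669)(3.620309) = 2.421987.
Therefore gamma(1) = 2.4220 (to 4 decimal places).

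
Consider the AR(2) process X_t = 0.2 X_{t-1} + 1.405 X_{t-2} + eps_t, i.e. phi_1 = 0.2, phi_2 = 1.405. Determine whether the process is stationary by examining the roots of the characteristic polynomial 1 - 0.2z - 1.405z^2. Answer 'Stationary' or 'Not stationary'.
\text{Not stationary}

The AR(p) characteristic polynomial is P(z) = 1 - 0.2z - 1.405z^2.
Stationarity requires all roots to lie outside the unit circle, i.e. |z| > 1 for every root.
Set 1 + (-0.2) z + (-1.405) z^2 = 0, i.e. a z^2 + b z + c = 0 with a = -1.405, b = -0.2, c = 1.
Discriminant D = b^2 - 4ac = (-0.2)^2 - 4*(-1.405)*1 = 0.04 - (-5.62) = 5.66.
D >= 0, so the roots are real: z = (-b +/- sqrt(D)) / (2a) = (0.2 +/- 2.379075) / (-2.81).
  z_1 = (0.2 + 2.379075) / (-2.81) = -0.9178,   |z_1| = 0.9178.
  z_2 = (0.2 - 2.379075) / (-2.81) = 0.7755,   |z_2| = 0.7755.
Moduli of all roots: 0.9178, 0.7755.
All moduli strictly greater than 1? No.
Verdict: Not stationary.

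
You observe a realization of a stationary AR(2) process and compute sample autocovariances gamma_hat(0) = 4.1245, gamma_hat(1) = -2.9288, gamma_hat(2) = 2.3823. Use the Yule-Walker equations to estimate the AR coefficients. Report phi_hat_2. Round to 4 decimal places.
\hat\phi_{2} = 0.1480

The Yule-Walker equations for an AR(p) process read, in matrix form,
  Gamma_p phi = r_p,   with   (Gamma_p)_{ij} = gamma(|i - j|),
                       (r_p)_i = gamma(i),   i,j = 1..p.
Substitute the sample gammas (Toeplitz matrix and right-hand side of size 2):
  Gamma_p = [[4.1245, -2.9288], [-2.9288, 4.1245]]
  r_p     = [-2.9288, 2.3823]
Written out:
  4.1245 phi_1 - 2.9288 phi_2 = -2.9288
  -2.9288 phi_1 + 4.1245 phi_2 = 2.3823
Solve by Cramer's rule:
  det = gamma(0)^2 - gamma(1)^2 = (4.1245)^2 - (-2.9288)^2 = 17.01150025 - 8.57786944 = 8.43363081
  phi_hat_1 = [gamma(1) gamma(0) - gamma(1) gamma(2)] / det = [(-2.9288)(4.1245) - (-2.9288)(2.3823)] / 8.43363081 = -5.10255536 / 8.43363081 = -0.605
  phi_hat_2 = [gamma(0) gamma(2) - gamma(1)^2] / det = [(4.1245)(2.3823) - (-2.9288)^2] / 8.43363081 = 1.24792691 / 8.43363081 = 0.148
So phi_hat = [-0.6050, 0.1480].
Therefore phi_hat_2 = 0.1480.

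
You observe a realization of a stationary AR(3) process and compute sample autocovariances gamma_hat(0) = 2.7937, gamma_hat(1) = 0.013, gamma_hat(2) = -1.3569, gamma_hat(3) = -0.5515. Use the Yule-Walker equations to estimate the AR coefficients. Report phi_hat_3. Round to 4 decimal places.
\hat\phi_{3} = -0.2510

The Yule-Walker equations for an AR(p) process read, in matrix form,
  Gamma_p phi = r_p,   with   (Gamma_p)_{ij} = gamma(|i - j|),
                       (r_p)_i = gamma(i),   i,j = 1..p.
Substitute the sample gammas (Toeplitz matrix and right-hand side of size 3):
  Gamma_p = [[2.7937, 0.013, -1.3569], [0.013, 2.7937, 0.013], [-1.3569, 0.013, 2.7937]]
  r_p     = [0.013, -1.3569, -0.5515]
Written out (R1..R3):
  (R1) 2.7937 phi_1 + 0.013 phi_2 - 1.3569 phi_3 = 0.013
  (R2) 0.013 phi_1 + 2.7937 phi_2 + 0.013 phi_3 = -1.3569
  (R3) -1.3569 phi_1 + 0.013 phi_2 + 2.7937 phi_3 = -0.5515
Gaussian elimination:
  R2 <- R2 - (0.013/2.7937) R1 = R2 - (0.004653) R1:  2.79364 phi_2 + 0.019314 phi_3 = -1.35696
  R3 <- R3 - (-1.3569/2.7937) R1 = R3 - (-0.4857) R1:  0.019314 phi_2 + 2.134654 phi_3 = -0.545186
  R3 <- R3 - (0.019314/2.79364) R2 = R3 - (0.006914) R2:  2.13452 phi_3 = -0.535804
Back-substitution:
  phi_hat_3 = -0.535804 / 2.13452 = -0.251019
  phi_hat_2 = (-1.35696 - (0.019314)(-0.251019)) / 2.79364 = -0.483997
  phi_hat_1 = (0.013 - (0.013)(-0.483997) - (-1.3569)(-0.251019)) / 2.7937 = -0.115014
So phi_hat = [-0.1150, -0.4840, -0.2510].
Therefore phi_hat_3 = -0.2510.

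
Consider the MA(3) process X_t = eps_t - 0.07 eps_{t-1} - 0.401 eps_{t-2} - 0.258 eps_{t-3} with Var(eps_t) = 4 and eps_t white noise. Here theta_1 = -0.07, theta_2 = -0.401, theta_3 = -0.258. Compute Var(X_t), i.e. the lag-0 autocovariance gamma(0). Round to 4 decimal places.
\gamma(0) = 4.9291

For an MA(q) process X_t = eps_t + sum_i theta_i eps_{t-i} with
Var(eps_t) = sigma^2, the variance is
  gamma(0) = sigma^2 * (1 + sum_i theta_i^2).
  sum_i theta_i^2 = (-0.07)^2 + (-0.401)^2 + (-0.258)^2 = 0.0049 + 0.160801 + 0.066564 = 0.232265.
  gamma(0) = 4 * (1 + 0.232265) = 4 * 1.232265 = 4.92906, which rounds to 4.9291.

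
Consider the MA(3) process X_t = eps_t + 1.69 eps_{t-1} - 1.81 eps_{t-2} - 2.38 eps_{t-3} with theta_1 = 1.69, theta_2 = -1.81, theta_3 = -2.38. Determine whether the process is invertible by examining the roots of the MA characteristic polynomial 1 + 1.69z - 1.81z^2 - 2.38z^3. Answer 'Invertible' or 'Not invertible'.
\text{Not invertible}

The MA(q) characteristic polynomial is P(z) = 1 + 1.69z - 1.81z^2 - 2.38z^3.
Invertibility requires all roots to lie outside the unit circle, i.e. |z| > 1 for every root.
Degree 3: look for a simple real root z0 first, then factor out (1 - z/z0) and solve the remaining quadratic.
Testing z0 = -0.5: P(-0.5) = 1 + (1.69)(-0.5) + (-1.81)(-0.5)^2 + (-2.38)(-0.5)^3
  = 1 + (-0.845) + (-0.4525) + (0.2975) = 0.  So z_0 = -0.5 is a root, |z_0| = 0.5.
Divide out the factor (1 + 2 z) = (1 - z/z0) (since 1/z0 = -2):
  P(z) = (1 + 2 z)(1 + (-0.31) z + (-1.19) z^2)
  [check: z-coef -0.31 - (-2) = 1.69; z^2-coef -1.19 - (-2)(-0.31) = -1.81; z^3-coef -(-2)(-1.19) = -2.38.]
Remaining roots from the quadratic factor 1 + (-0.31) z + (-1.19) z^2:
  Set 1 + (-0.31) z + (-1.19) z^2 = 0, i.e. a z^2 + b z + c = 0 with a = -1.19, b = -0.31, c = 1.
  Discriminant D = b^2 - 4ac = (-0.31)^2 - 4*(-1.19)*1 = 0.0961 - (-4.76) = 4.8561.
  D >= 0, so the roots are real: z = (-b +/- sqrt(D)) / (2a) = (0.31 +/- 2.203656) / (-2.38).
    z_1 = (0.31 + 2.203656) / (-2.38) = -1.0562,   |z_1| = 1.0562.
    z_2 = (0.31 - 2.203656) / (-2.38) = 0.7957,   |z_2| = 0.7957.
Moduli of all roots: 0.5000, 1.0562, 0.7957.
All moduli strictly greater than 1? No.
Verdict: Not invertible.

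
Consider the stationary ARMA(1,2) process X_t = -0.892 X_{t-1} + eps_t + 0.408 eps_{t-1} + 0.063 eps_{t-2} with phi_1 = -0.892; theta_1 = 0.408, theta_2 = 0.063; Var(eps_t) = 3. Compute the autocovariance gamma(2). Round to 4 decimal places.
\gamma(2) = 4.9841

Multiply the model equation by X_{t-k} and take expectations. With theta_0 = psi_0 = 1 and psi_j the MA(infinity) weights, this gives
  gamma(k) - sum_i phi_i gamma(k-i) = c_k,
  c_k = sigma^2 * sum_{j=k..q} theta_j psi_{j-k}   (c_k = 0 for k > q),
using gamma(-m) = gamma(m).
psi-weights needed (psi_j = theta_j + sum_i phi_i psi_{j-i}):
  psi_1 = theta_1 + phi_1 = 0.408 + (-0.892) = -0.484
  psi_2 = theta_2 + phi_1 psi_1 = 0.063 + (-0.892)(-0.484) = 0.494728
Right-hand sides:
  c_0 = sigma^2 (1 + theta_1 psi_1 + theta_2 psi_2) = 3 * (1 + (0.408)(-0.484) + (0.063)(0.494728)) = 3 * 0.833696 = 2.501088
  c_1 = sigma^2 (theta_1 + theta_2 psi_1) = 3 * (0.408 + (0.063)(-0.484)) = 1.132524
  c_2 = sigma^2 theta_2 = 3 * (0.063) = 0.189
Equations for k = 0 and k = 1 (AR order 1):
  gamma(0) = phi_1 gamma(1) + c_0
  gamma(1) = phi_1 gamma(0) + c_1
Substituting the second into the first: gamma(0) (1 - phi_1^2) = c_0 + phi_1 c_1, so
  gamma(0) = (c_0 + phi_1 c_1) / (1 - phi_1^2) = (2.501088 + (-0.892)(1.132524)) / (1 - (-0.892)^2) = 1.490876 / 0.204336 = 7.296199.
  gamma(1) = phi_1 gamma(0) + c_1 = (-0.892)(7.296199) + (1.132524) = -5.375686.
For k = 2: gamma(2) = phi_1 gamma(1) + c_2
  = (-0.892)(-5.375686) + (0.189) = 4.984112.
Therefore gamma(2) = 4.9841 (to 4 decimal places).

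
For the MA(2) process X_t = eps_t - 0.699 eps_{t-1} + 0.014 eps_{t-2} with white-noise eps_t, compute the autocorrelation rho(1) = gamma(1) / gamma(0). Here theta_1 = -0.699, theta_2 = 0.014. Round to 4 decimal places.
\rho(1) = -0.4761

For an MA(q) process with theta_0 = 1, the autocovariance is
  gamma(k) = sigma^2 * sum_{i=0..q-k} theta_i * theta_{i+k},
and rho(k) = gamma(k) / gamma(0). Sigma^2 cancels.
  numerator   = (1)*(-0.699) + (-0.699)*(0.014) = -0.708786.
  denominator = (1)^2 + (-0.699)^2 + (0.014)^2 = 1.488797.
  rho(1) = -0.708786 / 1.488797 = -0.4761.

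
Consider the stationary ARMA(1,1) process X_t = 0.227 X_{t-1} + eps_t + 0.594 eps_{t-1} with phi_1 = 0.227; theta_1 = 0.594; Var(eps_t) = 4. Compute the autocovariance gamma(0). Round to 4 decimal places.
\gamma(0) = 6.8426

Multiply the model equation by X_{t-k} and take expectations. With theta_0 = psi_0 = 1 and psi_j the MA(infinity) weights, this gives
  gamma(k) - sum_i phi_i gamma(k-i) = c_k,
  c_k = sigma^2 * sum_{j=k..q} theta_j psi_{j-k}   (c_k = 0 for k > q),
using gamma(-m) = gamma(m).
psi-weights needed (psi_j = theta_j + sum_i phi_i psi_{j-i}):
  psi_1 = theta_1 + phi_1 = 0.594 + (0.227) = 0.821
Right-hand sides:
  c_0 = sigma^2 (1 + theta_1 psi_1) = 4 * (1 + (0.594)(0.821)) = 4 * 1.487674 = 5.950696
  c_1 = sigma^2 theta_1 = 4 * (0.594) = 2.376
  c_2 = 0
Equations for k = 0 and k = 1 (AR order 1):
  gamma(0) = phi_1 gamma(1) + c_0
  gamma(1) = phi_1 gamma(0) + c_1
Substituting the second into the first: gamma(0) (1 - phi_1^2) = c_0 + phi_1 c_1, so
  gamma(0) = (c_0 + phi_1 c_1) / (1 - phi_1^2) = (5.950696 + (0.227)(2.376)) / (1 - (0.227)^2) = 6.490048 / 0.948471 = 6.842643.
Therefore gamma(0) = 6.8426 (to 4 decimal places).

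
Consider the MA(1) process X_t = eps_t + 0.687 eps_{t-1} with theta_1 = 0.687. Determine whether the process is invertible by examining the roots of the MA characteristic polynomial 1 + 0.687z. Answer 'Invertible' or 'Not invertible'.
\text{Invertible}

The MA(q) characteristic polynomial is P(z) = 1 + 0.687z.
Invertibility requires all roots to lie outside the unit circle, i.e. |z| > 1 for every root.
This is linear in z: 1 + (0.687) z = 0  =>  z = -1/(0.687) = -1.455604,  |z| = 1.455604.
Moduli of all roots: 1.4556.
All moduli strictly greater than 1? Yes.
Verdict: Invertible.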